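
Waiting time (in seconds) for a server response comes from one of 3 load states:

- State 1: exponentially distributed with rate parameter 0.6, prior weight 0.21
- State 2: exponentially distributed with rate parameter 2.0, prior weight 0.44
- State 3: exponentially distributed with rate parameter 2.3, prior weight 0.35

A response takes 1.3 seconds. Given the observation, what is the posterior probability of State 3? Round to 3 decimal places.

0.247

The responsibility of component k is π_k f_k(x) divided by Σ_j π_j f_j(x).
Exponential densities:
  L_1 = 0.6·e^(−0.6·1.3) = 0.6·e^(−0.7800) = 0.275044
  L_2 = 2.0·e^(−2.0·1.3) = 2.0·e^(−2.6000) = 0.148547
  L_3 = 2.3·e^(−2.3·1.3) = 2.3·e^(−2.9900) = 0.115661
Prior × likelihood for each component:
  π_1·L_1 = 0.21 × 0.275044 = 0.0577592
  π_2·L_2 = 0.44 × 0.148547 = 0.0653607
  π_3·L_3 = 0.35 × 0.115661 = 0.0404814
Denominator: 0.0577592 + 0.0653607 + 0.0404814 = 0.163601
P(State 3 | 1.3 seconds) = 0.0404814 / 0.163601 ≈ 0.247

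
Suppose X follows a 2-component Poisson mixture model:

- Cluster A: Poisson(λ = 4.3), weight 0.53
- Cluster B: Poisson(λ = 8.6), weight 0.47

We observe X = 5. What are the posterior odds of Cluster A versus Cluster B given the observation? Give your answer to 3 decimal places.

2.597

Since P(k|x) ∝ π_k f_k(x), the posterior odds are π_i f_i(x) / (π_j f_j(x)).
Evaluate each component's likelihood at the observed value:
  p_A = e^(−4.3)·4.3^5/5! = 0.166224
  p_B = e^(−8.6)·8.6^5/5! = 0.0721736
0.0880989 / 0.0339216 ≈ 2.597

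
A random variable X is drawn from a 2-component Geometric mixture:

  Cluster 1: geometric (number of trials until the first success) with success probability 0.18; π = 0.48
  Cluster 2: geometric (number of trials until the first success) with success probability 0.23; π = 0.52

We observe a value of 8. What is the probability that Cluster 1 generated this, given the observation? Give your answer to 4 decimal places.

0.5288

By Bayes' theorem, P(k | x) = π_k f_k(x) / Σ_j π_j f_j(x).
Evaluate each component's likelihood at the observed value:
  f_1 = 0.0448714
  f_2 = 0.0369116
Multiply by the mixture weights:
  π_1·f_1 = 0.48 × 0.0448714 = 0.0215383
  π_2·f_2 = 0.52 × 0.0369116 = 0.019194
Evidence: 0.0215383 + 0.019194 = 0.0407323
Responsibility of Cluster 1: 0.0215383 / 0.0407323 ≈ 0.5288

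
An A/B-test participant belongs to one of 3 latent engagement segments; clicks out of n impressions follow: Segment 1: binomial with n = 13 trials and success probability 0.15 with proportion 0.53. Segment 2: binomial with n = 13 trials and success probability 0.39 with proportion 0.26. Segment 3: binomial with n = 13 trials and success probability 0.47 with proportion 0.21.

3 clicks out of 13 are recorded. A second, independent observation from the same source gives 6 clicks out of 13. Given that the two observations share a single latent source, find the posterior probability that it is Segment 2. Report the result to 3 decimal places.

0.666

The responsibility of component k is π_k f_k(x) divided by Σ_j π_j f_j(x).
Since both observations come from the same component, the likelihood for component k is f_k(x₁)·f_k(x₂).
  L_1 = [C(13,3)·0.15^3·0.85^10 = 286·0.003375·0.196874 = 0.190033] × [0.0062661] = 0.00119077
  L_2 = [C(13,3)·0.39^3·0.61^10 = 286·0.059319·0.00713343 = 0.12102] × [0.189764] = 0.0229653
  L_3 = [C(13,3)·0.47^3·0.53^10 = 286·0.103823·0.00174887 = 0.05193] × [0.217288] = 0.0112838
Prior × likelihood for each component:
  π_1·L_1 = 0.53 × 0.00119077 = 0.000631106
  π_2·L_2 = 0.26 × 0.0229653 = 0.00597098
  π_3·L_3 = 0.21 × 0.0112838 = 0.00236959
Sum: 0.000631106 + 0.00597098 + 0.00236959 = 0.00897167
So the posterior for Segment 2 is 0.00597098 / 0.00897167 ≈ 0.666.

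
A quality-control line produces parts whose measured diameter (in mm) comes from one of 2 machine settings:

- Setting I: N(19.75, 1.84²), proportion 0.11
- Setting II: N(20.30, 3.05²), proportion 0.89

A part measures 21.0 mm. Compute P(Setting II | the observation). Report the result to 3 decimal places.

By Bayes' theorem, P(k | x) = P(Z=k) f_k(x) / Σ_j P(Z=j) f_j(x).
Component likelihoods at x = 21.0 mm:
  f_I = (1/(1.84·√(2π)))·exp(−(21.0−19.75)²/(2·1.84²)) = 0.216816·exp(-0.23076) = 0.172138
  f_II = (1/(3.05·√(2π)))·exp(−(21.0−20.30)²/(2·3.05²)) = 0.130801·exp(-0.02634) = 0.127401
Prior × likelihood for each component:
  P(Z=I)·f_I = 0.11 × 0.172138 = 0.0189351
  P(Z=II)·f_II = 0.89 × 0.127401 = 0.113387
Normaliser: 0.0189351 + 0.113387 = 0.132322
Responsibility of Setting II: 0.113387 / 0.132322 ≈ 0.857

0.857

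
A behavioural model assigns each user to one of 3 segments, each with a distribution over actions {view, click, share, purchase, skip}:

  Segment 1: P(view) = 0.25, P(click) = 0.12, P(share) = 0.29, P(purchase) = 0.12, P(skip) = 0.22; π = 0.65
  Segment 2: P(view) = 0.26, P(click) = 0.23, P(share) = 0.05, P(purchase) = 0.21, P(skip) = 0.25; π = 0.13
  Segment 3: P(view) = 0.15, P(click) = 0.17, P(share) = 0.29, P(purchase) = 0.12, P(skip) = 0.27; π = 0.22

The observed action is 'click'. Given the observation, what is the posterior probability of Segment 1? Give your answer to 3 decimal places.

0.537

Apply Bayes' rule: the posterior for each component is proportional to its prior times its likelihood at x.
Component likelihoods at x = 'click':
  f_1 = 0.12
  f_2 = 0.23
  f_3 = 0.17
Weight by the priors:
  π_1·f_1 = 0.65 × 0.12 = 0.078
  π_2·f_2 = 0.13 × 0.23 = 0.0299
  π_3·f_3 = 0.22 × 0.17 = 0.0374
Sum: 0.078 + 0.0299 + 0.0374 = 0.1453
P(Segment 1 | data) ≈ 0.537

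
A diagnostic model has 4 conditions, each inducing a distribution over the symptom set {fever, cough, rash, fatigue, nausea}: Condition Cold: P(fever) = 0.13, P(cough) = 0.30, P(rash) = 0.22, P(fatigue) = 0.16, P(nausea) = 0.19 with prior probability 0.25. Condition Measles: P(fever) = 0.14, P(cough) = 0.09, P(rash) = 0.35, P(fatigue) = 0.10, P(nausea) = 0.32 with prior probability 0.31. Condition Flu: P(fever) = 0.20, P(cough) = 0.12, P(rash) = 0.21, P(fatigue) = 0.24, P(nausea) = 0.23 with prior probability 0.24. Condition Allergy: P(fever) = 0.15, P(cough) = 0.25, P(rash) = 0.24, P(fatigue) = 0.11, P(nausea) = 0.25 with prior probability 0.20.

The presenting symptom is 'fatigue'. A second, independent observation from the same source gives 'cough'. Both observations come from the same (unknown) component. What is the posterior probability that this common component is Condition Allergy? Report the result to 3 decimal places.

0.202

The responsibility of component k is π_k f_k(x) divided by Σ_j π_j f_j(x).
Since both observations come from the same component, the likelihood for component k is f_k(x₁)·f_k(x₂).
  L_Cold = [0.16] × [0.3] = 0.048
  L_Measles = [0.1] × [0.09] = 0.009
  L_Flu = [0.24] × [0.12] = 0.0288
  L_Allergy = [0.11] × [0.25] = 0.0275
Unnormalised posteriors:
  π_Cold·L_Cold = 0.25 × 0.048 = 0.012
  π_Measles·L_Measles = 0.31 × 0.009 = 0.00279
  π_Flu·L_Flu = 0.24 × 0.0288 = 0.006912
  π_Allergy·L_Allergy = 0.20 × 0.0275 = 0.0055
Marginal: 0.012 + 0.00279 + 0.006912 + 0.0055 = 0.027202
P(Condition Allergy | x₁, x₂) ≈ 0.202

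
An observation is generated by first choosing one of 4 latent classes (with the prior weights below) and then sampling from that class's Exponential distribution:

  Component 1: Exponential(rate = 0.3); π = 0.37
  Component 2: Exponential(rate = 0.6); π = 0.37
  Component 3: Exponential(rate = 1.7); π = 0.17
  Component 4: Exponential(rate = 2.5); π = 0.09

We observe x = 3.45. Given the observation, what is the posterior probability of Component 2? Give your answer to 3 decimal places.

0.410

P(component k | x) = π_k·f_k(x) / marginal(x), where marginal(x) = Σ_j π_j·f_j(x).
Evaluate each component's likelihood at the observed value:
  p_1 = 0.106568
  p_2 = 0.0757115
  p_3 = 0.00482294
  p_4 = 0.000448901
Weight by the priors:
  π_1·p_1 = 0.37 × 0.106568 = 0.0394301
  π_2·p_2 = 0.37 × 0.0757115 = 0.0280132
  π_3·p_3 = 0.17 × 0.00482294 = 0.0008199
  π_4·p_4 = 0.09 × 0.000448901 = 4.0401e-05
Marginal: 0.0394301 + 0.0280132 + 0.0008199 + 4.0401e-05 = 0.0683037
P(Component 2 | data) = 0.0280132 / 0.0683037 ≈ 0.410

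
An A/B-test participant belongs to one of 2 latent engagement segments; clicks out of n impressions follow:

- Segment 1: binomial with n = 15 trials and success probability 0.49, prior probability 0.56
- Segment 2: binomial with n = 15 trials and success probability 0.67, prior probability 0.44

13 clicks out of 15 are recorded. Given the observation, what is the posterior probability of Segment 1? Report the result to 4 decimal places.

Posterior ∝ prior × likelihood, so P(k | x) ∝ P(Z=k) f_k(x); normalise over all components.
Binomial probabilities:
  p_1 = C(15,13)·0.49^13·0.51^2 = 105·9.38748e-05·0.2601 = 0.00256377
  p_2 = C(15,13)·0.67^13·0.33^2 = 105·0.00548242·0.1089 = 0.0626888
Unnormalised posteriors:
  P(Z=1)·p_1 = 0.56 × 0.00256377 = 0.00143571
  P(Z=2)·p_2 = 0.44 × 0.0626888 = 0.0275831
Denominator: 0.00143571 + 0.0275831 = 0.0290188
P(Segment 1 | x) = 0.00143571 / 0.0290188 ≈ 0.0495

0.0495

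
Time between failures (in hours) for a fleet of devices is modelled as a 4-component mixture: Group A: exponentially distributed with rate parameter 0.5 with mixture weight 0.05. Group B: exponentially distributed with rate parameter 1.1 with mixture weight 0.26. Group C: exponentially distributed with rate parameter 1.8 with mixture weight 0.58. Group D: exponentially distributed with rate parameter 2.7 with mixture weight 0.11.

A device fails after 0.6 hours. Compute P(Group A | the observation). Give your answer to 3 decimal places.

By Bayes' theorem, P(k | x) = π_k f_k(x) / Σ_j π_j f_j(x).
Exponential densities:
  L_A = 0.370409
  L_B = 0.568536
  L_C = 0.611272
  L_D = 0.534326
Weight by the priors:
  π_A·L_A = 0.05 × 0.370409 = 0.0185205
  π_B·L_B = 0.26 × 0.568536 = 0.147819
  π_C·L_C = 0.58 × 0.611272 = 0.354538
  π_D·L_D = 0.11 × 0.534326 = 0.0587759
Denominator: 0.0185205 + 0.147819 + 0.354538 + 0.0587759 = 0.579654
So the posterior for Group A is 0.0185205 / 0.579654 ≈ 0.032.

0.032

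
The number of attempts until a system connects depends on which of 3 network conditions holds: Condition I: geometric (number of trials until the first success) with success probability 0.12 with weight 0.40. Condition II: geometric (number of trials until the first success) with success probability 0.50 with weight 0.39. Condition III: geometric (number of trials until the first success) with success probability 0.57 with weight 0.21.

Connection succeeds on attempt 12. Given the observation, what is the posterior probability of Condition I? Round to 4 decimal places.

0.9910

By Bayes' theorem, P(k | x) = P(Z=k) f_k(x) / Σ_j P(Z=j) f_j(x).
Component likelihoods at x = 12:
  f_I = 0.12·(1−0.12)^11 = 0.12·0.245081 = 0.0294097
  f_II = 0.50·(1−0.50)^11 = 0.50·0.000488281 = 0.000244141
  f_III = 0.57·(1−0.57)^11 = 0.57·9.29294e-05 = 5.29697e-05
Unnormalised posteriors:
  P(Z=I)·f_I = 0.40 × 0.0294097 = 0.0117639
  P(Z=II)·f_II = 0.39 × 0.000244141 = 9.52148e-05
  P(Z=III)·f_III = 0.21 × 5.29697e-05 = 1.11236e-05
Denominator: 0.0117639 + 9.52148e-05 + 1.11236e-05 = 0.0118702
P(Condition I | the observation) = 0.0117639 / 0.0118702 ≈ 0.9910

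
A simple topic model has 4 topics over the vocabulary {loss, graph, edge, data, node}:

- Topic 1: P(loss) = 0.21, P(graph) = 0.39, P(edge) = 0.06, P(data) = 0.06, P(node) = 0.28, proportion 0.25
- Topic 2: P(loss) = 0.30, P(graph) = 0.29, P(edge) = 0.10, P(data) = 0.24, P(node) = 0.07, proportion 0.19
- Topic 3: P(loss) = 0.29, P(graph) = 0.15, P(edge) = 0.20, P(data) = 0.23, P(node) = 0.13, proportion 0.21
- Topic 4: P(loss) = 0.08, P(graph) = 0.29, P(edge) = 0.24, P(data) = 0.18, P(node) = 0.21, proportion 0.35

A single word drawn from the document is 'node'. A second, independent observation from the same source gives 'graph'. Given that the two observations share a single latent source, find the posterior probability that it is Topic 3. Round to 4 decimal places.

0.0724

By Bayes' theorem, P(k | x) = w_k f_k(x) / Σ_j w_j f_j(x).
Since both observations come from the same component, the likelihood for component k is f_k(x₁)·f_k(x₂).
  p_1 = [0.28] × [0.39] = 0.1092
  p_2 = [0.07] × [0.29] = 0.0203
  p_3 = [0.13] × [0.15] = 0.0195
  p_4 = [0.21] × [0.29] = 0.0609
Multiply by the mixture weights:
  w_1·p_1 = 0.25 × 0.1092 = 0.0273
  w_2·p_2 = 0.19 × 0.0203 = 0.003857
  w_3·p_3 = 0.21 × 0.0195 = 0.004095
  w_4·p_4 = 0.35 × 0.0609 = 0.021315
Evidence: 0.0273 + 0.003857 + 0.004095 + 0.021315 = 0.056567
Responsibility of Topic 3: 0.004095 / 0.056567 ≈ 0.0724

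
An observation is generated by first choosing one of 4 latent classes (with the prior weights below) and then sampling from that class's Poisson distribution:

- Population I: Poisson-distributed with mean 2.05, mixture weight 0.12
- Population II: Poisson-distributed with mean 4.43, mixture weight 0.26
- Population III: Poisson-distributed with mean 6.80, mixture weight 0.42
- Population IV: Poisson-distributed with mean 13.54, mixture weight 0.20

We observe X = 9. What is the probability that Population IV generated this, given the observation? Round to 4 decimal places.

P(component k | x) = w_k·f_k(x) / marginal(x), where marginal(x) = Σ_j w_j·f_j(x).
Evaluate each component's likelihood at the observed value:
  p_I = 0.000226839
  p_II = 0.0215748
  p_III = 0.0954146
  p_IV = 0.055521
Weight by the priors:
  w_I·p_I = 0.12 × 0.000226839 = 2.72207e-05
  w_II·p_II = 0.26 × 0.0215748 = 0.00560944
  w_III·p_III = 0.42 × 0.0954146 = 0.0400741
  w_IV·p_IV = 0.20 × 0.055521 = 0.0111042
Evidence: 2.72207e-05 + 0.00560944 + 0.0400741 + 0.0111042 = 0.056815
Responsibility of Population IV: 0.0111042 / 0.056815 ≈ 0.1954

0.1954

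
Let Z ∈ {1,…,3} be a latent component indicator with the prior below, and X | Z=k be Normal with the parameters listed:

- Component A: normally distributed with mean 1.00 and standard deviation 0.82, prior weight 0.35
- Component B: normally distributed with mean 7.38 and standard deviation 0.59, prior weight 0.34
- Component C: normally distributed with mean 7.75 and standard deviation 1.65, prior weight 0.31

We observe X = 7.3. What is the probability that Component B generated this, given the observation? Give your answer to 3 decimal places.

0.759

Posterior ∝ prior × likelihood, so P(k | x) ∝ π_k f_k(x); normalise over all components.
Component likelihoods at x = 7.3:
  f_A = (1/(0.82·√(2π)))·exp(−(7.3−1.00)²/(2·0.82²)) = 0.486515·exp(-29.51368) = 7.40401e-14
  f_B = (1/(0.59·√(2π)))·exp(−(7.3−7.38)²/(2·0.59²)) = 0.676173·exp(-0.00919) = 0.669986
  f_C = (1/(1.65·√(2π)))·exp(−(7.3−7.75)²/(2·1.65²)) = 0.241783·exp(-0.03719) = 0.232956
Multiply by the mixture weights:
  π_A·f_A = 0.35 × 7.40401e-14 = 2.5914e-14
  π_B·f_B = 0.34 × 0.669986 = 0.227795
  π_C·f_C = 0.31 × 0.232956 = 0.0722165
Denominator: 2.5914e-14 + 0.227795 + 0.0722165 = 0.300012
P(Component B | data) ≈ 0.759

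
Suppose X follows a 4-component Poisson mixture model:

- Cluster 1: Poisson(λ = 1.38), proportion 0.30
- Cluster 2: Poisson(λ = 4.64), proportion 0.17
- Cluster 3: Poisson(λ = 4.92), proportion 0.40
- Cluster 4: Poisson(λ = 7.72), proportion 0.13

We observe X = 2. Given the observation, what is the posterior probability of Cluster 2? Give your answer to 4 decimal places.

0.1396

P(component k | x) = π_k·f_k(x) / marginal(x), where marginal(x) = Σ_j π_j·f_j(x).
Evaluate each component's likelihood at the observed value:
  p_1 = 0.239553
  p_2 = 0.103963
  p_3 = 0.0883428
  p_4 = 0.0132267
Multiply by the mixture weights:
  π_1·p_1 = 0.30 × 0.239553 = 0.0718659
  π_2·p_2 = 0.17 × 0.103963 = 0.0176737
  π_3·p_3 = 0.40 × 0.0883428 = 0.0353371
  π_4·p_4 = 0.13 × 0.0132267 = 0.00171947
Sum: 0.0718659 + 0.0176737 + 0.0353371 + 0.00171947 = 0.126596
P(Cluster 2 | the observation) = 0.0176737 / 0.126596 ≈ 0.1396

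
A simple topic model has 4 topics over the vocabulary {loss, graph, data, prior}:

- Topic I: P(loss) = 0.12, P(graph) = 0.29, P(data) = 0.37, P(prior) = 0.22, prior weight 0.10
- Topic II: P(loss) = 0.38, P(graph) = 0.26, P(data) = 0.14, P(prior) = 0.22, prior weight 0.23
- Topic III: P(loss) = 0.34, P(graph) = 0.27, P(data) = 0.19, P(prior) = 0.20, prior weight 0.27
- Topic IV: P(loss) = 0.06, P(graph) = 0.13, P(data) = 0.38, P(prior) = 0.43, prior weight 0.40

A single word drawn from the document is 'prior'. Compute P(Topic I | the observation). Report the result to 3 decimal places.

0.074

Posterior ∝ prior × likelihood, so P(k | x) ∝ π_k f_k(x); normalise over all components.
Categorical probabilities:
  p_I = 0.22
  p_II = 0.22
  p_III = 0.2
  p_IV = 0.43
Unnormalised posteriors:
  π_I·p_I = 0.10 × 0.22 = 0.022
  π_II·p_II = 0.23 × 0.22 = 0.0506
  π_III·p_III = 0.27 × 0.2 = 0.054
  π_IV·p_IV = 0.40 × 0.43 = 0.172
Normaliser: 0.022 + 0.0506 + 0.054 + 0.172 = 0.2986
P(Topic I | the observation) = 0.022 / 0.2986 ≈ 0.074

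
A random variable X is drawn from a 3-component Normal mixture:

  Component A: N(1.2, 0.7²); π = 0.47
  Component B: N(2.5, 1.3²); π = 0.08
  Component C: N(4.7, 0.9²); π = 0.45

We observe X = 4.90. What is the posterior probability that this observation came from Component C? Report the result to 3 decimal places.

0.978

The responsibility of component k is P(Z=k) f_k(x) divided by Σ_j P(Z=j) f_j(x).
Normal densities:
  L_A = (1/(0.7·√(2π)))·exp(−(4.90−1.2)²/(2·0.7²)) = 0.569918·exp(-13.96939) = 4.88634e-07
  L_B = (1/(1.3·√(2π)))·exp(−(4.90−2.5)²/(2·1.3²)) = 0.306879·exp(-1.70414) = 0.05583
  L_C = (1/(0.9·√(2π)))·exp(−(4.90−4.7)²/(2·0.9²)) = 0.443269·exp(-0.02469) = 0.432458
Unnormalised posteriors:
  P(Z=A)·L_A = 0.47 × 4.88634e-07 = 2.29658e-07
  P(Z=B)·L_B = 0.08 × 0.05583 = 0.0044664
  P(Z=C)·L_C = 0.45 × 0.432458 = 0.194606
Sum: 2.29658e-07 + 0.0044664 + 0.194606 = 0.199073
Responsibility of Component C: 0.194606 / 0.199073 ≈ 0.978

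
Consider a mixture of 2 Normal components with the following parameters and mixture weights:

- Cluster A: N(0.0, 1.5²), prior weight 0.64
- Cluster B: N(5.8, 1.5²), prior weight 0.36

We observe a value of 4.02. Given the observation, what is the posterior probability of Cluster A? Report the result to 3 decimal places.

Apply Bayes' rule: the posterior for each component is proportional to its prior times its likelihood at x.
Evaluate each component's likelihood at the observed value:
  L_A = 0.00733129
  L_B = 0.131534
Prior × likelihood for each component:
  π_A·L_A = 0.64 × 0.00733129 = 0.00469203
  π_B·L_B = 0.36 × 0.131534 = 0.0473521
Marginal: 0.00469203 + 0.0473521 = 0.0520441
P(Cluster A | 4.02) = 0.00469203 / 0.0520441 ≈ 0.090

0.090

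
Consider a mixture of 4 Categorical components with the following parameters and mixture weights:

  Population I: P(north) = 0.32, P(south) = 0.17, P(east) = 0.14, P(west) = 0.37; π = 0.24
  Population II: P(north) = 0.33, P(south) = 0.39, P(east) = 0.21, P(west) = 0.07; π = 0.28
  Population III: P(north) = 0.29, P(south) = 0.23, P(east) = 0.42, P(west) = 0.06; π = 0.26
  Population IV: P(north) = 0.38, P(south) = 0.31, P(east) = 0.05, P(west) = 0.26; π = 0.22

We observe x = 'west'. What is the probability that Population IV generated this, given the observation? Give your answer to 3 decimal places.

0.316

By Bayes' theorem, P(k | x) = π_k f_k(x) / Σ_j π_j f_j(x).
Component likelihoods at x = 'west':
  p_I = P(west | comp) = 0.37
  p_II = P(west | comp) = 0.07
  p_III = P(west | comp) = 0.06
  p_IV = P(west | comp) = 0.26
Unnormalised posteriors:
  π_I·p_I = 0.24 × 0.37 = 0.0888
  π_II·p_II = 0.28 × 0.07 = 0.0196
  π_III·p_III = 0.26 × 0.06 = 0.0156
  π_IV·p_IV = 0.22 × 0.26 = 0.0572
Normaliser: 0.0888 + 0.0196 + 0.0156 + 0.0572 = 0.1812
P(Population IV | x) = 0.0572 / 0.1812 ≈ 0.316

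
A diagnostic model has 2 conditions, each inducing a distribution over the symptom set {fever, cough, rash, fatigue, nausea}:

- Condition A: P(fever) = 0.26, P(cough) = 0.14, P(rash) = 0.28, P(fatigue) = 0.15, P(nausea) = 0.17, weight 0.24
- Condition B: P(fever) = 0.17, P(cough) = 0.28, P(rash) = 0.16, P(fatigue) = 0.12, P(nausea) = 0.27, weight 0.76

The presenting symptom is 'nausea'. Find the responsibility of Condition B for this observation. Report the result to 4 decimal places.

Apply Bayes' rule: the posterior for each component is proportional to its prior times its likelihood at x.
Evaluate each component's likelihood at the observed value:
  p_A = P(nausea | comp) = 0.17
  p_B = P(nausea | comp) = 0.27
Unnormalised posteriors:
  P(Z=A)·p_A = 0.24 × 0.17 = 0.0408
  P(Z=B)·p_B = 0.76 × 0.27 = 0.2052
Evidence: 0.0408 + 0.2052 = 0.246
P(Condition B | x) = 0.2052 / 0.246 ≈ 0.8341

0.8341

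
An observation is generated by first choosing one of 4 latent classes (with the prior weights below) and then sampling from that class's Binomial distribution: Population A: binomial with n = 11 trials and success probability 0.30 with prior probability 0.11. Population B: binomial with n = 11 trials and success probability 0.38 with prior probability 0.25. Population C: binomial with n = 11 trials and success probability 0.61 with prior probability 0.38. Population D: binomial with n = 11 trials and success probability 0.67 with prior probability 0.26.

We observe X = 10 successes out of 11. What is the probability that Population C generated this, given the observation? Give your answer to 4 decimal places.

0.4018

The responsibility of component k is π_k f_k(x) divided by Σ_j π_j f_j(x).
Evaluate each component's likelihood at the observed value:
  p_A = C(11,10)·0.30^10·0.70^1 = 11·5.9049e-06·0.7 = 4.54677e-05
  p_B = C(11,10)·0.38^10·0.62^1 = 11·6.27821e-05·0.62 = 0.000428174
  p_C = C(11,10)·0.61^10·0.39^1 = 11·0.00713343·0.39 = 0.0306024
  p_D = C(11,10)·0.67^10·0.33^1 = 11·0.0182284·0.33 = 0.066169
Multiply by the mixture weights:
  π_A·p_A = 0.11 × 4.54677e-05 = 5.00145e-06
  π_B·p_B = 0.25 × 0.000428174 = 0.000107044
  π_C·p_C = 0.38 × 0.0306024 = 0.0116289
  π_D·p_D = 0.26 × 0.066169 = 0.0172039
Marginal: 5.00145e-06 + 0.000107044 + 0.0116289 + 0.0172039 = 0.0289449
P(Population C | x) = 0.0116289 / 0.0289449 ≈ 0.4018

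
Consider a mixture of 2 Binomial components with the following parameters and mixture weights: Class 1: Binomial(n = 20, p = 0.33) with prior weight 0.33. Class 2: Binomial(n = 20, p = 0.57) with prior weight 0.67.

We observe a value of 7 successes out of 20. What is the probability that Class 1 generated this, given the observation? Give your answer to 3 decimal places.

P(component k | x) = π_k·f_k(x) / marginal(x), where marginal(x) = Σ_j π_j·f_j(x).
Binomial probabilities:
  L_1 = C(20,7)·0.33^7·0.67^13 = 77520·0.000426184·0.00548242 = 0.181127
  L_2 = C(20,7)·0.57^7·0.43^13 = 77520·0.019549·1.71826e-05 = 0.0260392
Multiply by the mixture weights:
  π_1·L_1 = 0.33 × 0.181127 = 0.059772
  π_2·L_2 = 0.67 × 0.0260392 = 0.0174463
Sum: 0.059772 + 0.0174463 = 0.0772183
Responsibility of Class 1: 0.059772 / 0.0772183 ≈ 0.774

0.774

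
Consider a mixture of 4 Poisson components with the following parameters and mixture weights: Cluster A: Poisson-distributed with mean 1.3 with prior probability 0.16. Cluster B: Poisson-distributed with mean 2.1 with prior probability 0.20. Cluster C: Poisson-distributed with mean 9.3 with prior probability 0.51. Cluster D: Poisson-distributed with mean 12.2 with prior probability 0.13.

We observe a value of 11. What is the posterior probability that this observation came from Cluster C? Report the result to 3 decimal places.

0.783

Posterior ∝ prior × likelihood, so P(k | x) ∝ π_k f_k(x); normalise over all components.
Component likelihoods at x = 11:
  L_A = 1.2236e-07
  L_B = 1.07458e-05
  L_C = 0.10309
  L_D = 0.112308
Multiply by the mixture weights:
  π_A·L_A = 0.16 × 1.2236e-07 = 1.95775e-08
  π_B·L_B = 0.20 × 1.07458e-05 = 2.14916e-06
  π_C·L_C = 0.51 × 0.10309 = 0.0525761
  π_D·L_D = 0.13 × 0.112308 = 0.0146
Evidence: 1.95775e-08 + 2.14916e-06 + 0.0525761 + 0.0146 = 0.0671783
P(Cluster C | the observation) = 0.0525761 / 0.0671783 ≈ 0.783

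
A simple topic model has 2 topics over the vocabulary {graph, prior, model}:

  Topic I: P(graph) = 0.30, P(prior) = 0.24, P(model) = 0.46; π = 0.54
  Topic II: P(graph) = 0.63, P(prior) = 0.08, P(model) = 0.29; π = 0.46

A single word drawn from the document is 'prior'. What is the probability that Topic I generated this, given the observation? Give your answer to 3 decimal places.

By Bayes' theorem, P(k | x) = π_k f_k(x) / Σ_j π_j f_j(x).
Evaluate each component's likelihood at the observed value:
  p_I = 0.24
  p_II = 0.08
Prior × likelihood for each component:
  π_I·p_I = 0.54 × 0.24 = 0.1296
  π_II·p_II = 0.46 × 0.08 = 0.0368
Marginal: 0.1296 + 0.0368 = 0.1664
So the posterior for Topic I is 0.1296 / 0.1664 ≈ 0.779.

0.779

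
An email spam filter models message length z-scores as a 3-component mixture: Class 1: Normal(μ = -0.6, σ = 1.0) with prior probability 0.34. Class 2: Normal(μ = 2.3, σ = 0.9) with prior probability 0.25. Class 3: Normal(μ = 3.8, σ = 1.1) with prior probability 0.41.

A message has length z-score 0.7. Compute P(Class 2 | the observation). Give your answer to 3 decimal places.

0.272

Posterior ∝ prior × likelihood, so P(k | x) ∝ w_k f_k(x); normalise over all components.
Component likelihoods at x = 0.7:
  L_1 = 0.171369
  L_2 = 0.0912799
  L_3 = 0.00683757
Unnormalised posteriors:
  w_1·L_1 = 0.34 × 0.171369 = 0.0582653
  w_2·L_2 = 0.25 × 0.0912799 = 0.02282
  w_3·L_3 = 0.41 × 0.00683757 = 0.0028034
Normaliser: 0.0582653 + 0.02282 + 0.0028034 = 0.0838887
P(Class 2 | 0.7) = 0.02282 / 0.0838887 ≈ 0.272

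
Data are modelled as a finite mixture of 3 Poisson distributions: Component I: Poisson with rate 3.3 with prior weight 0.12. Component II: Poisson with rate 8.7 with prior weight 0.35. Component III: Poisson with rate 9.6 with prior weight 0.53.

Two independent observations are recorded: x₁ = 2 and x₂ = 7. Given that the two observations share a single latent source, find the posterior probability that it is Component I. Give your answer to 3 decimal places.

0.630

The responsibility of component k is π_k f_k(x) divided by Σ_j π_j f_j(x).
Since both observations come from the same component, the likelihood for component k is f_k(x₁)·f_k(x₂).
  p_I = [e^(−3.3)·3.3^2/2! = 0.200829] × [0.0311886] = 0.00626356
  p_II = [e^(−8.7)·8.7^2/2! = 0.00630444] × [0.124693] = 0.00078612
  p_III = [e^(−9.6)·9.6^2/2! = 0.00312094] × [0.100981] = 0.000315157
Multiply by the mixture weights:
  π_I·p_I = 0.12 × 0.00626356 = 0.000751627
  π_II·p_II = 0.35 × 0.00078612 = 0.000275142
  π_III·p_III = 0.53 × 0.000315157 = 0.000167033
Sum: 0.000751627 + 0.000275142 + 0.000167033 = 0.0011938
P(Component I | x₁, x₂) ≈ 0.630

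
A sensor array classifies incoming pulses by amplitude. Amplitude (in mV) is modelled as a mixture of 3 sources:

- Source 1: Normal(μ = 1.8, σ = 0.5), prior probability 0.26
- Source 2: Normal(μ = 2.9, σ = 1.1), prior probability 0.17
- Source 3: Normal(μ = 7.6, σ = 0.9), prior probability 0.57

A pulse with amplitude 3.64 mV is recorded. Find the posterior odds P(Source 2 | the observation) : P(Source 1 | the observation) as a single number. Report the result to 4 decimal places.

The posterior odds equal the prior odds times the likelihood ratio: (P(Z=i)/P(Z=j))·(f_i(x)/f_j(x)).
Component likelihoods at x = 3.64 mV:
  p_1 = 0.00091463
  p_2 = 0.289231
  p_3 = 2.77139e-05
0.0491693 / 0.000237804 ≈ 206.7641

206.7641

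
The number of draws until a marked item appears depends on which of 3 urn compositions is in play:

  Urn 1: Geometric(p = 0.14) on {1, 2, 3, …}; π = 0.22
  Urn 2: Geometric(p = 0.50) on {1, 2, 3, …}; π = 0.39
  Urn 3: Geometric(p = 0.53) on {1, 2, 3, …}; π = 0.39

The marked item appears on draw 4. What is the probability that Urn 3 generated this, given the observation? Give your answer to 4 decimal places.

0.3280

Apply Bayes' rule: the posterior for each component is proportional to its prior times its likelihood at x.
Component likelihoods at x = 4:
  f_1 = 0.14·(1−0.14)^3 = 0.14·0.636056 = 0.0890478
  f_2 = 0.50·(1−0.50)^3 = 0.50·0.125 = 0.0625
  f_3 = 0.53·(1−0.53)^3 = 0.53·0.103823 = 0.0550262
Unnormalised posteriors:
  P(Z=1)·f_1 = 0.22 × 0.0890478 = 0.0195905
  P(Z=2)·f_2 = 0.39 × 0.0625 = 0.024375
  P(Z=3)·f_3 = 0.39 × 0.0550262 = 0.0214602
Sum: 0.0195905 + 0.024375 + 0.0214602 = 0.0654257
P(Urn 3 | data) ≈ 0.3280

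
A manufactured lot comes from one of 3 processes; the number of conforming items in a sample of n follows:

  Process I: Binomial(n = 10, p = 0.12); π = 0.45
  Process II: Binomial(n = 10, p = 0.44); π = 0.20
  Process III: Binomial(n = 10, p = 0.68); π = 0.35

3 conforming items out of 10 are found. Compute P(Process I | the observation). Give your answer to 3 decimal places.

0.489

By Bayes' theorem, P(k | x) = π_k f_k(x) / Σ_j π_j f_j(x).
Evaluate each component's likelihood at the observed value:
  f_I = C(10,3)·0.12^3·0.88^7 = 120·0.001728·0.408676 = 0.084743
  f_II = C(10,3)·0.44^3·0.56^7 = 120·0.085184·0.0172709 = 0.176545
  f_III = C(10,3)·0.68^3·0.32^7 = 120·0.314432·0.000343597 = 0.0129646
Unnormalised posteriors:
  π_I·f_I = 0.45 × 0.084743 = 0.0381343
  π_II·f_II = 0.20 × 0.176545 = 0.035309
  π_III·f_III = 0.35 × 0.0129646 = 0.0045376
Evidence: 0.0381343 + 0.035309 + 0.0045376 = 0.0779809
P(Process I | the observation) ≈ 0.489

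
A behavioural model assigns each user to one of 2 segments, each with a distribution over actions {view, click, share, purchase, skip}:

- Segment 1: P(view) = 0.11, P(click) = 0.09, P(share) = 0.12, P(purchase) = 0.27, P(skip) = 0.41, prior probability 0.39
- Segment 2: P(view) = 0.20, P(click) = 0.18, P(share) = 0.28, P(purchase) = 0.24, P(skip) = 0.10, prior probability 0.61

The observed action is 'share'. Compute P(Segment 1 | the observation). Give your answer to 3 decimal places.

0.215

P(component k | x) = w_k·f_k(x) / marginal(x), where marginal(x) = Σ_j w_j·f_j(x).
Component likelihoods at x = 'share':
  L_1 = P(share | comp) = 0.12
  L_2 = P(share | comp) = 0.28
Weight by the priors:
  w_1·L_1 = 0.39 × 0.12 = 0.0468
  w_2·L_2 = 0.61 × 0.28 = 0.1708
Sum: 0.0468 + 0.1708 = 0.2176
So the posterior for Segment 1 is 0.0468 / 0.2176 ≈ 0.215.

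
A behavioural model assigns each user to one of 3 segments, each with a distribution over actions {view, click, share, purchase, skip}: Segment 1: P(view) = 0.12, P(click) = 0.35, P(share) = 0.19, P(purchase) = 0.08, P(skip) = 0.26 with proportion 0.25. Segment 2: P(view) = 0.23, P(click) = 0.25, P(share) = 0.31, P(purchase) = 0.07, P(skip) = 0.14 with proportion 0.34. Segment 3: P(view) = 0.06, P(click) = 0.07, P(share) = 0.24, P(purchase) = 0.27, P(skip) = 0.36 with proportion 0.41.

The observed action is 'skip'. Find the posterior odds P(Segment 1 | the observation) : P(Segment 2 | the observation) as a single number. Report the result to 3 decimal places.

The posterior odds equal the prior odds times the likelihood ratio: (w_i/w_j)·(f_i(x)/f_j(x)).
Evaluate each component's likelihood at the observed value:
  f_1 = P(skip | comp) = 0.26
  f_2 = P(skip | comp) = 0.14
  f_3 = P(skip | comp) = 0.36
Posterior odds = (w_1·f_1) / (w_2·f_2) = (0.25·0.26) / (0.34·0.14) = 0.065 / 0.0476 ≈ 1.366

1.366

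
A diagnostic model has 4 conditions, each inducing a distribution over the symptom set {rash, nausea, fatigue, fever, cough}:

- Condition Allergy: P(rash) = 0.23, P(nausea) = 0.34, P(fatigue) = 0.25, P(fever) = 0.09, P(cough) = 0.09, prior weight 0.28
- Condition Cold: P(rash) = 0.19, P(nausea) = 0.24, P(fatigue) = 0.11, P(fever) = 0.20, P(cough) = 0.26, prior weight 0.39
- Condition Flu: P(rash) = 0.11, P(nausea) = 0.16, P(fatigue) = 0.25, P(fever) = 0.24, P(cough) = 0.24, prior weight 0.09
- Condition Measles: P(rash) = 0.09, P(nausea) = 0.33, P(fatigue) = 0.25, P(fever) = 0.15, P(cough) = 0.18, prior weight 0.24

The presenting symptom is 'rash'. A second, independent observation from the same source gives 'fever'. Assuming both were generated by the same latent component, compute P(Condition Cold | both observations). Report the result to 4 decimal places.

By Bayes' theorem, P(k | x) = π_k f_k(x) / Σ_j π_j f_j(x).
Since both observations come from the same component, the likelihood for component k is f_k(x₁)·f_k(x₂).
  f_Allergy = [P(rash | comp) = 0.23] × [0.09] = 0.0207
  f_Cold = [P(rash | comp) = 0.19] × [0.2] = 0.038
  f_Flu = [P(rash | comp) = 0.11] × [0.24] = 0.0264
  f_Measles = [P(rash | comp) = 0.09] × [0.15] = 0.0135
Weight by the priors:
  π_Allergy·f_Allergy = 0.28 × 0.0207 = 0.005796
  π_Cold·f_Cold = 0.39 × 0.038 = 0.01482
  π_Flu·f_Flu = 0.09 × 0.0264 = 0.002376
  π_Measles·f_Measles = 0.24 × 0.0135 = 0.00324
Evidence: 0.005796 + 0.01482 + 0.002376 + 0.00324 = 0.026232
Responsibility of Condition Cold: 0.01482 / 0.026232 ≈ 0.5650

0.5650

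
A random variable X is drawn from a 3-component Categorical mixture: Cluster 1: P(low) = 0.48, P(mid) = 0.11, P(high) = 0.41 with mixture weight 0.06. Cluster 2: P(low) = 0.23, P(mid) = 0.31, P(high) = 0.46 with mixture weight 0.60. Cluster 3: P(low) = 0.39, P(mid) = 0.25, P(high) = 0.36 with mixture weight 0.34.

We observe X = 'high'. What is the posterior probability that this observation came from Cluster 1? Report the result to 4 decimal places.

By Bayes' theorem, P(k | x) = w_k f_k(x) / Σ_j w_j f_j(x).
Categorical probabilities:
  p_1 = 0.41
  p_2 = 0.46
  p_3 = 0.36
Weight by the priors:
  w_1·p_1 = 0.06 × 0.41 = 0.0246
  w_2·p_2 = 0.60 × 0.46 = 0.276
  w_3·p_3 = 0.34 × 0.36 = 0.1224
Marginal: 0.0246 + 0.276 + 0.1224 = 0.423
So the posterior for Cluster 1 is 0.0246 / 0.423 ≈ 0.0582.

0.0582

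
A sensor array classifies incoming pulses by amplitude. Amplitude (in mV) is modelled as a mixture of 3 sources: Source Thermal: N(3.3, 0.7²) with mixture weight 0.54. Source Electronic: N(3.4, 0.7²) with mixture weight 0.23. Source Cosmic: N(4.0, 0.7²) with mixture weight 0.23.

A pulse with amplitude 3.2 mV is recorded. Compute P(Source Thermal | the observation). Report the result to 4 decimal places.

0.6109

The responsibility of component k is π_k f_k(x) divided by Σ_j π_j f_j(x).
Normal densities:
  L_Thermal = 0.564132
  L_Electronic = 0.547124
  L_Cosmic = 0.296614
Unnormalised posteriors:
  π_Thermal·L_Thermal = 0.54 × 0.564132 = 0.304631
  π_Electronic·L_Electronic = 0.23 × 0.547124 = 0.125839
  π_Cosmic·L_Cosmic = 0.23 × 0.296614 = 0.0682211
Denominator: 0.304631 + 0.125839 + 0.0682211 = 0.498691
So the posterior for Source Thermal is 0.304631 / 0.498691 ≈ 0.6109.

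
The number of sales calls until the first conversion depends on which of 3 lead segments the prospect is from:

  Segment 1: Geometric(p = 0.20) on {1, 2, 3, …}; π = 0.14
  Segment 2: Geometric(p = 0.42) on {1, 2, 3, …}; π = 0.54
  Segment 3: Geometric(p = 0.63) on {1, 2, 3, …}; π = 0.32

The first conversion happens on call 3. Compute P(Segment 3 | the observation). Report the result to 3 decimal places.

P(component k | x) = π_k·f_k(x) / marginal(x), where marginal(x) = Σ_j π_j·f_j(x).
Geometric probabilities:
  p_1 = 0.20·(1−0.20)^2 = 0.20·0.64 = 0.128
  p_2 = 0.42·(1−0.42)^2 = 0.42·0.3364 = 0.141288
  p_3 = 0.63·(1−0.63)^2 = 0.63·0.1369 = 0.086247
Unnormalised posteriors:
  π_1·p_1 = 0.14 × 0.128 = 0.01792
  π_2·p_2 = 0.54 × 0.141288 = 0.0762955
  π_3·p_3 = 0.32 × 0.086247 = 0.027599
Denominator: 0.01792 + 0.0762955 + 0.027599 = 0.121815
P(Segment 3 | the observation) = 0.027599 / 0.121815 ≈ 0.227

0.227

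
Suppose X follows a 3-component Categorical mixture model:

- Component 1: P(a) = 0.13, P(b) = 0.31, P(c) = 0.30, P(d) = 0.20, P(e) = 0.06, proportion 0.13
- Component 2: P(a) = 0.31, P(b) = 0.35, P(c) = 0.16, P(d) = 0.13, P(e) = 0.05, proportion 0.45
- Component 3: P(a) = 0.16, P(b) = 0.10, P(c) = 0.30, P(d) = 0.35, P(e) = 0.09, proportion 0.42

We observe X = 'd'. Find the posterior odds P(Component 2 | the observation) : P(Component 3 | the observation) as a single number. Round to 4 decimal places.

Only the two components matter; the odds are (π_i f_i(x)) / (π_j f_j(x)).
Evaluate each component's likelihood at the observed value:
  L_1 = P(d | comp) = 0.20
  L_2 = P(d | comp) = 0.13
  L_3 = P(d | comp) = 0.35
0.0585 / 0.147 ≈ 0.3980

0.3980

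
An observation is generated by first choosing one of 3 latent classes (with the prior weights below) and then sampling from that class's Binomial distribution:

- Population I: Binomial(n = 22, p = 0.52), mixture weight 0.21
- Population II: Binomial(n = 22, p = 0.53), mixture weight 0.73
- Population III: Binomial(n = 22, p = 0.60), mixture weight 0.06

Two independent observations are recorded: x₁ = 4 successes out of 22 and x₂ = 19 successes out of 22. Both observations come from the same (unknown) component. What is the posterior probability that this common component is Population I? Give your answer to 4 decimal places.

0.2160

The responsibility of component k is π_k f_k(x) divided by Σ_j π_j f_j(x).
Since both observations come from the same component, the likelihood for component k is f_k(x₁)·f_k(x₂).
  L_I = [C(22,4)·0.52^4·0.48^18 = 7315·0.0731162·1.82954e-06 = 0.000978521] × [0.000684397] = 6.69696e-07
  L_II = [C(22,4)·0.53^4·0.47^18 = 7315·0.0789048·1.25245e-06 = 0.000722902] × [0.00092269] = 6.67014e-07
  L_III = [C(22,4)·0.60^4·0.40^18 = 7315·0.1296·6.87195e-08 = 6.51477e-05] × [0.00600585] = 3.91267e-07
Multiply by the mixture weights:
  π_I·L_I = 0.21 × 6.69696e-07 = 1.40636e-07
  π_II·L_II = 0.73 × 6.67014e-07 = 4.8692e-07
  π_III·L_III = 0.06 × 3.91267e-07 = 2.3476e-08
Sum: 1.40636e-07 + 4.8692e-07 + 2.3476e-08 = 6.51033e-07
Responsibility of Population I: 1.40636e-07 / 6.51033e-07 ≈ 0.2160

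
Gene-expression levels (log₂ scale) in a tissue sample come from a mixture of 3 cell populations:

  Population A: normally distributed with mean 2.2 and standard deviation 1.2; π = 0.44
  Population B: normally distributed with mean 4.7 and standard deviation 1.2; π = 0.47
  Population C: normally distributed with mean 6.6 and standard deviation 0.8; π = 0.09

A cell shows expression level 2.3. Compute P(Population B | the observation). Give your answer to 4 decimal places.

The responsibility of component k is π_k f_k(x) divided by Σ_j π_j f_j(x).
Evaluate each component's likelihood at the observed value:
  p_A = (1/(1.2·√(2π)))·exp(−(2.3−2.2)²/(2·1.2²)) = 0.332452·exp(-0.00347) = 0.3313
  p_B = (1/(1.2·√(2π)))·exp(−(2.3−4.7)²/(2·1.2²)) = 0.332452·exp(-2.00000) = 0.0449925
  p_C = (1/(0.8·√(2π)))·exp(−(2.3−6.6)²/(2·0.8²)) = 0.498678·exp(-14.44531) = 2.65644e-07
Multiply by the mixture weights:
  π_A·p_A = 0.44 × 0.3313 = 0.145772
  π_B·p_B = 0.47 × 0.0449925 = 0.0211465
  π_C·p_C = 0.09 × 2.65644e-07 = 2.3908e-08
Denominator: 0.145772 + 0.0211465 + 2.3908e-08 = 0.166918
P(Population B | x) ≈ 0.1267

0.1267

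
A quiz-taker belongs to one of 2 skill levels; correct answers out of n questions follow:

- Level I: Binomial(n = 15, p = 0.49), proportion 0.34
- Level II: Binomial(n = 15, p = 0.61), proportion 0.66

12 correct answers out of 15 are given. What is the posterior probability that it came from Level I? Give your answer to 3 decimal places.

0.077

Apply Bayes' rule: the posterior for each component is proportional to its prior times its likelihood at x.
Evaluate each component's likelihood at the observed value:
  p_I = 0.0115631
  p_II = 0.0716413
Prior × likelihood for each component:
  w_I·p_I = 0.34 × 0.0115631 = 0.00393146
  w_II·p_II = 0.66 × 0.0716413 = 0.0472832
Normaliser: 0.00393146 + 0.0472832 = 0.0512147
Responsibility of Level I: 0.00393146 / 0.0512147 ≈ 0.077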